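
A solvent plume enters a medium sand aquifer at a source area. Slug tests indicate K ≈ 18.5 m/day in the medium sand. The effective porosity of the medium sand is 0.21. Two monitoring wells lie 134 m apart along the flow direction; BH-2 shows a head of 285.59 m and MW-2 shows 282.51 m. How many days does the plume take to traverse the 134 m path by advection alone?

Hydraulic gradient i = (285.59 − 282.51) / 134 = 3.08 / 134 = 0.02299.
Darcy flux q = K · i = 18.50 × 0.02299 = 0.4252 m/day.
Seepage velocity v = q / n_e = 0.4252 / 0.21 = 2.025 m/day.
Travel time t = L / v = 134 / 2.025 = 66.18 days.

66.2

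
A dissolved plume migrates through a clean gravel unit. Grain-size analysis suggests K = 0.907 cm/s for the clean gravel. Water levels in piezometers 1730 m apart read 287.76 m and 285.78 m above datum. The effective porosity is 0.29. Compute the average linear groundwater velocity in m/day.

Convert K: 0.907 cm/s × 864 = 783.6 m/day.
Hydraulic gradient i = (287.76 − 285.78) / 1730 = 1.98 / 1730 = 0.001145.
Darcy flux q = K · i = 783.6 × 0.001145 = 0.8969 m/day.
Seepage velocity v = q / n_e = 0.8969 / 0.29 = 3.093 m/day.

3.09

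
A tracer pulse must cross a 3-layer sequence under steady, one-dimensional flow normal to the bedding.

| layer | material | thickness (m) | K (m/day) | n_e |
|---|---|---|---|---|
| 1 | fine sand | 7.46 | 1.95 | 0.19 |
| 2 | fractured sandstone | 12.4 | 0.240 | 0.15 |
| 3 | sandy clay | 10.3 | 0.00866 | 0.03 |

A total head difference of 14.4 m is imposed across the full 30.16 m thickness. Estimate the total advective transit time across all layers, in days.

With flow normal to the layers, continuity requires the same specific discharge q through every layer.
Σ(b_i/K_i) = 7.46/1.95 + 12.4/0.240 + 10.3/0.00866 = 1245 d.
q = Δh / Σ(b_i/K_i) = 14.4 / 1245 = 0.01157 m/day.
In each layer the seepage velocity is v_i = q/n_i, so the layer transit time is t_i = b_i·n_i / q:
  layer 1 (fine sand): t_1 = 7.46 × 0.19 / 0.01157 = 122.5 d
  layer 2 (fractured sandstone): t_2 = 12.4 × 0.15 / 0.01157 = 160.8 d
  layer 3 (sandy clay): t_3 = 10.3 × 0.03 / 0.01157 = 26.71 d
Total t = Σ t_i = 310.0 days.

310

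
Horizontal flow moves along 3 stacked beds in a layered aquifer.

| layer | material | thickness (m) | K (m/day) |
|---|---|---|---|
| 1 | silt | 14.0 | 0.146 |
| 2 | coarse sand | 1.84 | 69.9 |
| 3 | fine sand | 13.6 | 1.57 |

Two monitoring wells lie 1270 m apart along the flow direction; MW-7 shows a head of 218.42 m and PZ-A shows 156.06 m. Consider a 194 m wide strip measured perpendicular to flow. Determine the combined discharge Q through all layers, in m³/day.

Flow is parallel to layering, so each bed carries its own Darcy discharge and the transmissivities add.
Σ(K_i·b_i) = 0.146×14.0 + 69.9×1.84 + 1.57×13.6 = 152.0 m²/day.
Hydraulic gradient i = (218.42 − 156.06) / 1270 = 62.36 / 1270 = 0.04910.
Q = Σ(K_i·b_i) · W · i = 152.0 × 194 × 0.04910 = 1448 m³/day.

1450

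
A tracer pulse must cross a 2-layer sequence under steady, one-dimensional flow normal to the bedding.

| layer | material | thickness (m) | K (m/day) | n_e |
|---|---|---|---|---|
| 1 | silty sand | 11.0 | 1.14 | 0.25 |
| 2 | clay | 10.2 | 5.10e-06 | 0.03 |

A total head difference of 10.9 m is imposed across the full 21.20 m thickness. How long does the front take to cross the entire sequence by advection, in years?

1540

With flow normal to the layers, continuity requires the same specific discharge q through every layer.
Σ(b_i/K_i) = 11.0/1.14 + 10.2/5.10e-06 = 2.000e+06 d.
q = Δh / Σ(b_i/K_i) = 10.9 / 2.000e+06 = 5.450e-06 m/day.
In each layer the seepage velocity is v_i = q/n_i, so the layer transit time is t_i = b_i·n_i / q:
  layer 1 (silty sand): t_1 = 11.0 × 0.25 / 5.450e-06 = 5.046e+05 d
  layer 2 (clay): t_2 = 10.2 × 0.03 / 5.450e-06 = 56147 d
Total t = Σ t_i = 5.607e+05 days = 1535 years.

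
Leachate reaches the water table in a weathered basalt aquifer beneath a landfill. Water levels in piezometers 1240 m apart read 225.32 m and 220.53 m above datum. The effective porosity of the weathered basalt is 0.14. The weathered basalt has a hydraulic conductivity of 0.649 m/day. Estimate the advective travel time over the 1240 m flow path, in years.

Hydraulic gradient i = (225.32 − 220.53) / 1240 = 4.79 / 1240 = 0.003863.
Darcy flux q = K · i = 0.6490 × 0.003863 = 0.002507 m/day.
Seepage velocity v = q / n_e = 0.002507 / 0.14 = 0.01791 m/day.
Travel time t = L / v = 1240 / 0.01791 = 69245 days = 189.6 years.

190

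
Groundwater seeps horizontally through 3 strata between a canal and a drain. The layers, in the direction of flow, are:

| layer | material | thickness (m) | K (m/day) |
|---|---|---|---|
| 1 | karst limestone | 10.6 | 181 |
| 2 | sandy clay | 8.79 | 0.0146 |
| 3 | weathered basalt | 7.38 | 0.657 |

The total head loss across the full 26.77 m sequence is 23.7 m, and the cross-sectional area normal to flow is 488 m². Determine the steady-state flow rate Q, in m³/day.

18.9

Flow is perpendicular to layering, so the layers act in series and the equivalent K is the thickness-weighted harmonic mean.
Total thickness L = 10.6 + 8.79 + 7.38 = 26.77 m.
Σ(b_i/K_i) = 10.6/181 + 8.79/0.0146 + 7.38/0.657 = 613.3 d.
K_eq = L / Σ(b_i/K_i) = 26.77 / 613.3 = 0.04365 m/day.
Q = K_eq · A · (Δh/L) = 0.04365 × 488 × (23.7/26.77) = 18.86 m³/day.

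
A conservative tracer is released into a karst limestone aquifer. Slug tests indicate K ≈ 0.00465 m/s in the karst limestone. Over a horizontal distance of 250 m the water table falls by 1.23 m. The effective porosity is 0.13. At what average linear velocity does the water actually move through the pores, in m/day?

15.2

Convert K: 0.00465 m/s × 86400 = 401.8 m/day.
Hydraulic gradient i = Δh / L = 1.23 / 250 = 0.004920.
Darcy flux q = K · i = 401.8 × 0.004920 = 1.977 m/day.
Seepage velocity v = q / n_e = 1.977 / 0.13 = 15.21 m/day.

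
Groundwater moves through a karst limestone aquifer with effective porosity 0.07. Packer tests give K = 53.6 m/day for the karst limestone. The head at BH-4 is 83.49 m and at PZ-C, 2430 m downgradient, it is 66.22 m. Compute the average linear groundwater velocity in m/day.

5.44

Hydraulic gradient i = (83.49 − 66.22) / 2430 = 17.27 / 2430 = 0.007107.
Darcy flux q = K · i = 53.60 × 0.007107 = 0.3809 m/day.
Seepage velocity v = q / n_e = 0.3809 / 0.07 = 5.442 m/day.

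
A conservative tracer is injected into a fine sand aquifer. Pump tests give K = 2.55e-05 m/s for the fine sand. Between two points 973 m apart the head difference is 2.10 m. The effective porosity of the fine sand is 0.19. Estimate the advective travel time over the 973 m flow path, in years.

106

Convert K: 2.55e-05 m/s × 86400 = 2.203 m/day.
Hydraulic gradient i = Δh / L = 2.10 / 973 = 0.002158.
Darcy flux q = K · i = 2.203 × 0.002158 = 0.004755 m/day.
Seepage velocity v = q / n_e = 0.004755 / 0.19 = 0.02503 m/day.
Travel time t = L / v = 973 / 0.02503 = 38878 days = 106.4 years.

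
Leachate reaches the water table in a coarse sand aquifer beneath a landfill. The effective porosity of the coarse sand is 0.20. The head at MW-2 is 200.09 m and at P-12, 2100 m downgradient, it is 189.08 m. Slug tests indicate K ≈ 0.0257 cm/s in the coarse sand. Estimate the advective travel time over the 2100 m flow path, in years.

Convert K: 0.0257 cm/s × 864 = 22.20 m/day.
Hydraulic gradient i = (200.09 − 189.08) / 2100 = 11.01 / 2100 = 0.005243.
Darcy flux q = K · i = 22.20 × 0.005243 = 0.1164 m/day.
Seepage velocity v = q / n_e = 0.1164 / 0.20 = 0.5821 m/day.
Travel time t = L / v = 2100 / 0.5821 = 3608 days = 9.877 years.

9.88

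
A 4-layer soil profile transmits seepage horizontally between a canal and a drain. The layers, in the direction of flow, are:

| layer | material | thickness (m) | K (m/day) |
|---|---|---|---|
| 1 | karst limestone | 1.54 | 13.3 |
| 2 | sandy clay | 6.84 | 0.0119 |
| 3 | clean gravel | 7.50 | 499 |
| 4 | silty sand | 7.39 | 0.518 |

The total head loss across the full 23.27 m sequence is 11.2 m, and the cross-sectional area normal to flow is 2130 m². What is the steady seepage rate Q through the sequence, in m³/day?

Flow is perpendicular to layering, so the layers act in series and the equivalent K is the thickness-weighted harmonic mean.
Total thickness L = 1.54 + 6.84 + 7.50 + 7.39 = 23.27 m.
Σ(b_i/K_i) = 1.54/13.3 + 6.84/0.0119 + 7.50/499 + 7.39/0.518 = 589.2 d.
K_eq = L / Σ(b_i/K_i) = 23.27 / 589.2 = 0.03950 m/day.
Q = K_eq · A · (Δh/L) = 0.03950 × 2130 × (11.2/23.27) = 40.49 m³/day.

40.5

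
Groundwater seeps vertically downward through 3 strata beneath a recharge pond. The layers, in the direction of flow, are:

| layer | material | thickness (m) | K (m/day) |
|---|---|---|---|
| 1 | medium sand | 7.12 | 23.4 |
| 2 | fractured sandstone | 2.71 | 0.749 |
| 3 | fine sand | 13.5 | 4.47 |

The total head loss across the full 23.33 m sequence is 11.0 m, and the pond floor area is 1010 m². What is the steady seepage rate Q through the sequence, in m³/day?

Flow is perpendicular to layering, so the layers act in series and the equivalent K is the thickness-weighted harmonic mean.
Total thickness L = 7.12 + 2.71 + 13.5 = 23.33 m.
Σ(b_i/K_i) = 7.12/23.4 + 2.71/0.749 + 13.5/4.47 = 6.943 d.
K_eq = L / Σ(b_i/K_i) = 23.33 / 6.943 = 3.360 m/day.
Q = K_eq · A · (Δh/L) = 3.360 × 1010 × (11.0/23.33) = 1600 m³/day.

1600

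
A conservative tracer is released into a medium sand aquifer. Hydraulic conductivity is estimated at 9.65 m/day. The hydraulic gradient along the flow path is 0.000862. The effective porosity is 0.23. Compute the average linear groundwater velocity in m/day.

Hydraulic gradient i = 0.000862.
Darcy flux q = K · i = 9.650 × 0.0008620 = 0.008318 m/day.
Seepage velocity v = q / n_e = 0.008318 / 0.23 = 0.03617 m/day.

0.0362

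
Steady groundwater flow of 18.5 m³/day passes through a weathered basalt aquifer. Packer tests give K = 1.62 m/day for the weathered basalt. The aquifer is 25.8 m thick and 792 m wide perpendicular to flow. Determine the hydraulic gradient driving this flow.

Cross-sectional area A = 792 × 25.8 = 20434 m².
From Q = K·A·i, i = Q / (K·A) = 18.5 / (1.620 × 20434) = 0.0005589.

0.000559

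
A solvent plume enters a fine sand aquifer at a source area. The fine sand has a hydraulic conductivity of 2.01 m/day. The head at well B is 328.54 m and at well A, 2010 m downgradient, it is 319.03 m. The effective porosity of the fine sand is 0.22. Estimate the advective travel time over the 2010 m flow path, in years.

127

Hydraulic gradient i = (328.54 − 319.03) / 2010 = 9.51 / 2010 = 0.004731.
Darcy flux q = K · i = 2.010 × 0.004731 = 0.009510 m/day.
Seepage velocity v = q / n_e = 0.009510 / 0.22 = 0.04323 m/day.
Travel time t = L / v = 2010 / 0.04323 = 46498 days = 127.3 years.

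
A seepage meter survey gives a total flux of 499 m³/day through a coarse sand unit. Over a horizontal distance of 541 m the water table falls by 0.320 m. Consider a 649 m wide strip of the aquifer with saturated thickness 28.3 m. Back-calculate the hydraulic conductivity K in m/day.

45.9

Cross-sectional area A = 649 × 28.3 = 18367 m².
Hydraulic gradient i = Δh / L = 0.320 / 541 = 0.0005915.
From Q = K·A·i, K = Q / (A·i) = 499 / (18367 × 0.0005915) = 45.93 m/day.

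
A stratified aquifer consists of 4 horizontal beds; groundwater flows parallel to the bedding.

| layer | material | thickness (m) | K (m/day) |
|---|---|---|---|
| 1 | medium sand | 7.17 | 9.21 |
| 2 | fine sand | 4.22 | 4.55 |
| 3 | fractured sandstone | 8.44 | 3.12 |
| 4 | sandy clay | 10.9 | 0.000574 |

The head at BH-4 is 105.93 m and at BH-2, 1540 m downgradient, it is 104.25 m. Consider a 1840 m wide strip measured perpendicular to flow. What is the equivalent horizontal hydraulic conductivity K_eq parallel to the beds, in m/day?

Flow is parallel to layering, so each bed carries its own Darcy discharge and the transmissivities add.
Σ(K_i·b_i) = 9.21×7.17 + 4.55×4.22 + 3.12×8.44 + 0.000574×10.9 = 111.6 m²/day.
Total thickness b = 30.73 m, so K_eq = Σ(K_i·b_i)/b = 3.631 m/day.

3.63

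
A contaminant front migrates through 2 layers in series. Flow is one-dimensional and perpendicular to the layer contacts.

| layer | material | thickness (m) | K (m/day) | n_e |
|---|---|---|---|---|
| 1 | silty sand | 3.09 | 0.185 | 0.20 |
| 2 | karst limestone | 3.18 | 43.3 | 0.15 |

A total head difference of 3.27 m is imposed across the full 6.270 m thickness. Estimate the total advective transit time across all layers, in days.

5.62

With flow normal to the layers, continuity requires the same specific discharge q through every layer.
Σ(b_i/K_i) = 3.09/0.185 + 3.18/43.3 = 16.78 d.
q = Δh / Σ(b_i/K_i) = 3.27 / 16.78 = 0.1949 m/day.
In each layer the seepage velocity is v_i = q/n_i, so the layer transit time is t_i = b_i·n_i / q:
  layer 1 (silty sand): t_1 = 3.09 × 0.20 / 0.1949 = 3.171 d
  layer 2 (karst limestone): t_2 = 3.18 × 0.15 / 0.1949 = 2.447 d
Total t = Σ t_i = 5.618 days.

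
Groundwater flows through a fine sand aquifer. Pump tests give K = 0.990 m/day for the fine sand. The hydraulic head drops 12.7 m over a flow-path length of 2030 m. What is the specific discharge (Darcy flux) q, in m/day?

Hydraulic gradient i = Δh / L = 12.7 / 2030 = 0.006256.
Specific discharge q = K · i = 0.9900 × 0.006256 = 0.006194 m/day.

0.00619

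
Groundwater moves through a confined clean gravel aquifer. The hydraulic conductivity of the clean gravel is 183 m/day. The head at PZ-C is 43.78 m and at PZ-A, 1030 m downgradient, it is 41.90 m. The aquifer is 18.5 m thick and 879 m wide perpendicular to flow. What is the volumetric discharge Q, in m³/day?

5430

Cross-sectional area A = 879 × 18.5 = 16262 m².
Hydraulic gradient i = (43.78 − 41.90) / 1030 = 1.88 / 1030 = 0.001825.
Darcy's law: Q = K · A · i = 183.0 × 16262 × 0.001825 = 5432 m³/day.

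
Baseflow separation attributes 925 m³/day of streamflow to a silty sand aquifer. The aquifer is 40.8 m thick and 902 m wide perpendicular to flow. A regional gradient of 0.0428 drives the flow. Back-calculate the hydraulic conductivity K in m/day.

0.587

Cross-sectional area A = 902 × 40.8 = 36802 m².
Hydraulic gradient i = 0.0428.
From Q = K·A·i, K = Q / (A·i) = 925 / (36802 × 0.04280) = 0.5873 m/day.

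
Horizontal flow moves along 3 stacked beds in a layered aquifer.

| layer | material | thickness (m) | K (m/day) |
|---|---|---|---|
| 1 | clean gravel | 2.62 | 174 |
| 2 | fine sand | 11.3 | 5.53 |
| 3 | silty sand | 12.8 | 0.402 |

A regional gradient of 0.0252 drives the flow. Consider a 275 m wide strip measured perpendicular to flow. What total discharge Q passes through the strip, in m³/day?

3630

Flow is parallel to layering, so each bed carries its own Darcy discharge and the transmissivities add.
Σ(K_i·b_i) = 174×2.62 + 5.53×11.3 + 0.402×12.8 = 523.5 m²/day.
Hydraulic gradient i = 0.0252.
Q = Σ(K_i·b_i) · W · i = 523.5 × 275 × 0.02520 = 3628 m³/day.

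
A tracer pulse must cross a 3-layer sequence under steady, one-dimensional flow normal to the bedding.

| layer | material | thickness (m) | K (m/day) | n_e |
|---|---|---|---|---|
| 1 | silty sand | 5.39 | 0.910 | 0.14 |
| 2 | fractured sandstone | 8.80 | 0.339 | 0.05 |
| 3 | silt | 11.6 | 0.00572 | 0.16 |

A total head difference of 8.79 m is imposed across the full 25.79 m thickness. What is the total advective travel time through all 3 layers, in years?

With flow normal to the layers, continuity requires the same specific discharge q through every layer.
Σ(b_i/K_i) = 5.39/0.910 + 8.80/0.339 + 11.6/0.00572 = 2060 d.
q = Δh / Σ(b_i/K_i) = 8.79 / 2060 = 0.004267 m/day.
In each layer the seepage velocity is v_i = q/n_i, so the layer transit time is t_i = b_i·n_i / q:
  layer 1 (silty sand): t_1 = 5.39 × 0.14 / 0.004267 = 176.8 d
  layer 2 (fractured sandstone): t_2 = 8.80 × 0.05 / 0.004267 = 103.1 d
  layer 3 (silt): t_3 = 11.6 × 0.16 / 0.004267 = 434.9 d
Total t = Σ t_i = 714.9 days = 1.957 years.

1.96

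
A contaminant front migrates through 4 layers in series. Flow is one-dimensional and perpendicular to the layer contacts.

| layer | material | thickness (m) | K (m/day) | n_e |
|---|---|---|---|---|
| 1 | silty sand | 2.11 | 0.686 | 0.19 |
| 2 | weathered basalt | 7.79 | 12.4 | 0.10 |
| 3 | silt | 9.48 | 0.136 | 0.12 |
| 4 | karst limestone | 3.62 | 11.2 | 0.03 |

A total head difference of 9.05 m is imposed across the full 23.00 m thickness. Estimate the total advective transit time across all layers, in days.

With flow normal to the layers, continuity requires the same specific discharge q through every layer.
Σ(b_i/K_i) = 2.11/0.686 + 7.79/12.4 + 9.48/0.136 + 3.62/11.2 = 73.73 d.
q = Δh / Σ(b_i/K_i) = 9.05 / 73.73 = 0.1227 m/day.
In each layer the seepage velocity is v_i = q/n_i, so the layer transit time is t_i = b_i·n_i / q:
  layer 1 (silty sand): t_1 = 2.11 × 0.19 / 0.1227 = 3.266 d
  layer 2 (weathered basalt): t_2 = 7.79 × 0.10 / 0.1227 = 6.347 d
  layer 3 (silt): t_3 = 9.48 × 0.12 / 0.1227 = 9.268 d
  layer 4 (karst limestone): t_4 = 3.62 × 0.03 / 0.1227 = 0.8848 d
Total t = Σ t_i = 19.77 days.

19.8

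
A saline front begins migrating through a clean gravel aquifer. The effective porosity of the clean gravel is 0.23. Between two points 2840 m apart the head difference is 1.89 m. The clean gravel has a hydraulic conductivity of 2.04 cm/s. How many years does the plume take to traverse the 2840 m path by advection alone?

Convert K: 2.04 cm/s × 864 = 1763 m/day.
Hydraulic gradient i = Δh / L = 1.89 / 2840 = 0.0006655.
Darcy flux q = K · i = 1763 × 0.0006655 = 1.173 m/day.
Seepage velocity v = q / n_e = 1.173 / 0.23 = 5.100 m/day.
Travel time t = L / v = 2840 / 5.100 = 556.9 days = 1.525 years.

1.52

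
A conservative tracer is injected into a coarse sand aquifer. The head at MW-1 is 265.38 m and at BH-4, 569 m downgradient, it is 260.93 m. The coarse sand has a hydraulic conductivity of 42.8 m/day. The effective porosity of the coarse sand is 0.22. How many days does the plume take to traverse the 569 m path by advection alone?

Hydraulic gradient i = (265.38 − 260.93) / 569 = 4.45 / 569 = 0.007821.
Darcy flux q = K · i = 42.80 × 0.007821 = 0.3347 m/day.
Seepage velocity v = q / n_e = 0.3347 / 0.22 = 1.521 m/day.
Travel time t = L / v = 569 / 1.521 = 374.0 days.

374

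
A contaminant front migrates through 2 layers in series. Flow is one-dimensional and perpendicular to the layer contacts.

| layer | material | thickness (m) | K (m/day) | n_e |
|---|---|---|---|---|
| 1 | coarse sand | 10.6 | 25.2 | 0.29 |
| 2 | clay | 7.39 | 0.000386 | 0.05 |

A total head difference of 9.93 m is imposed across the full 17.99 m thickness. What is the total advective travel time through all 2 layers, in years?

18.2

With flow normal to the layers, continuity requires the same specific discharge q through every layer.
Σ(b_i/K_i) = 10.6/25.2 + 7.39/0.000386 = 19145 d.
q = Δh / Σ(b_i/K_i) = 9.93 / 19145 = 0.0005187 m/day.
In each layer the seepage velocity is v_i = q/n_i, so the layer transit time is t_i = b_i·n_i / q:
  layer 1 (coarse sand): t_1 = 10.6 × 0.29 / 0.0005187 = 5927 d
  layer 2 (clay): t_2 = 7.39 × 0.05 / 0.0005187 = 712.4 d
Total t = Σ t_i = 6639 days = 18.18 years.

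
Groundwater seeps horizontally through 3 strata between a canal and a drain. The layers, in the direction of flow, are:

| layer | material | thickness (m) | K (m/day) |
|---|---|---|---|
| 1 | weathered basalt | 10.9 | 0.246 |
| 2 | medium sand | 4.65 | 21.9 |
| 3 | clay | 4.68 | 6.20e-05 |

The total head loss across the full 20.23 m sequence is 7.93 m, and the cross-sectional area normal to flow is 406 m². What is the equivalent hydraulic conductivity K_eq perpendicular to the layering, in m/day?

0.000268

Flow is perpendicular to layering, so the layers act in series and the equivalent K is the thickness-weighted harmonic mean.
Total thickness L = 10.9 + 4.65 + 4.68 = 20.23 m.
Σ(b_i/K_i) = 10.9/0.246 + 4.65/21.9 + 4.68/6.20e-05 = 75528 d.
K_eq = L / Σ(b_i/K_i) = 20.23 / 75528 = 0.0002678 m/day.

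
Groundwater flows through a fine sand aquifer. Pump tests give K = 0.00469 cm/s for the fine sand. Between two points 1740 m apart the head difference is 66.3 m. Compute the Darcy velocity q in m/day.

Convert K: 0.00469 cm/s × 864 = 4.052 m/day.
Hydraulic gradient i = Δh / L = 66.3 / 1740 = 0.03810.
Specific discharge q = K · i = 4.052 × 0.03810 = 0.1544 m/day.

0.154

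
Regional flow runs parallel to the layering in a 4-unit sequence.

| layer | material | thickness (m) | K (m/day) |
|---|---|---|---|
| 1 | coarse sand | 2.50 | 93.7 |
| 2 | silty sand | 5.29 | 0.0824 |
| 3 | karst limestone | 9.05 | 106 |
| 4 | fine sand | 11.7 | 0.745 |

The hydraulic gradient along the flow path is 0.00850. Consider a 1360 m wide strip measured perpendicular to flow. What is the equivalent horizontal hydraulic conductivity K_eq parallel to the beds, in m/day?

42.1

Flow is parallel to layering, so each bed carries its own Darcy discharge and the transmissivities add.
Σ(K_i·b_i) = 93.7×2.50 + 0.0824×5.29 + 106×9.05 + 0.745×11.7 = 1203 m²/day.
Total thickness b = 28.54 m, so K_eq = Σ(K_i·b_i)/b = 42.14 m/day.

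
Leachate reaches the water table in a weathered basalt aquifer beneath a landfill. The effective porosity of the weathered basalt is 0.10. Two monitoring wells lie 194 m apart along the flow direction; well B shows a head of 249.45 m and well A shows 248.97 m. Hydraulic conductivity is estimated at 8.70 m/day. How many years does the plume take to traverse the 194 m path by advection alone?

2.47

Hydraulic gradient i = (249.45 − 248.97) / 194 = 0.48 / 194 = 0.002474.
Darcy flux q = K · i = 8.700 × 0.002474 = 0.02153 m/day.
Seepage velocity v = q / n_e = 0.02153 / 0.10 = 0.2153 m/day.
Travel time t = L / v = 194 / 0.2153 = 901.2 days = 2.467 years.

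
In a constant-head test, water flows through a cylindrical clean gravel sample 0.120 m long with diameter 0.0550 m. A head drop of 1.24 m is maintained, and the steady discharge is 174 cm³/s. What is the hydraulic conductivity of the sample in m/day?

612

Cross-sectional area A = π·(d/2)² = π × (0.0550/2)² = 0.002376 m².
Convert discharge: 174 cm³/s = 0.0001740 m³/s.
Darcy's law rearranged: K = Q·L / (A·Δh) = 0.0001740 × 0.120 / (0.002376 × 1.24) = 0.007088 m/s = 612.4 m/day.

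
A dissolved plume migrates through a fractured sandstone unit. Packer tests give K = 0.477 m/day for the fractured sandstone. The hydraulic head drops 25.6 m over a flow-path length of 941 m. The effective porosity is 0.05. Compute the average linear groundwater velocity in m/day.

0.260

Hydraulic gradient i = Δh / L = 25.6 / 941 = 0.02721.
Darcy flux q = K · i = 0.4770 × 0.02721 = 0.01298 m/day.
Seepage velocity v = q / n_e = 0.01298 / 0.05 = 0.2595 m/day.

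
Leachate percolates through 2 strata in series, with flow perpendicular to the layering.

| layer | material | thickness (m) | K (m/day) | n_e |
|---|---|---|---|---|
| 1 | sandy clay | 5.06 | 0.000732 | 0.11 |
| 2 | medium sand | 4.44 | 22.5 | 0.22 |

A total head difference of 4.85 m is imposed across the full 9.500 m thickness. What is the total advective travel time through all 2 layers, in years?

With flow normal to the layers, continuity requires the same specific discharge q through every layer.
Σ(b_i/K_i) = 5.06/0.000732 + 4.44/22.5 = 6913 d.
q = Δh / Σ(b_i/K_i) = 4.85 / 6913 = 0.0007016 m/day.
In each layer the seepage velocity is v_i = q/n_i, so the layer transit time is t_i = b_i·n_i / q:
  layer 1 (sandy clay): t_1 = 5.06 × 0.11 / 0.0007016 = 793.3 d
  layer 2 (medium sand): t_2 = 4.44 × 0.22 / 0.0007016 = 1392 d
Total t = Σ t_i = 2186 days = 5.984 years.

5.98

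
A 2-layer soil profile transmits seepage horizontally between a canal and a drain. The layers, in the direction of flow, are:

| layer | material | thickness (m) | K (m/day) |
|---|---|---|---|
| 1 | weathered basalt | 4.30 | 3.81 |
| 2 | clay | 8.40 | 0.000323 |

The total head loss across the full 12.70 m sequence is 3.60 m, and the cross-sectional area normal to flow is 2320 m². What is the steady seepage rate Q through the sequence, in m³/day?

Flow is perpendicular to layering, so the layers act in series and the equivalent K is the thickness-weighted harmonic mean.
Total thickness L = 4.30 + 8.40 = 12.70 m.
Σ(b_i/K_i) = 4.30/3.81 + 8.40/0.000323 = 26007 d.
K_eq = L / Σ(b_i/K_i) = 12.70 / 26007 = 0.0004883 m/day.
Q = K_eq · A · (Δh/L) = 0.0004883 × 2320 × (3.60/12.70) = 0.3211 m³/day.

0.321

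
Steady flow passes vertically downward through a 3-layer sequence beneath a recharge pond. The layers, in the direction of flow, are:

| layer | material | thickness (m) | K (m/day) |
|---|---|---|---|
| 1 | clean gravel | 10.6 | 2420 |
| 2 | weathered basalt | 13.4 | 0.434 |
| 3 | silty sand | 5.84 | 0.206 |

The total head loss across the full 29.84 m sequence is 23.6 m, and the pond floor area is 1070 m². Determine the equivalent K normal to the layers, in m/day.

0.504

Flow is perpendicular to layering, so the layers act in series and the equivalent K is the thickness-weighted harmonic mean.
Total thickness L = 10.6 + 13.4 + 5.84 = 29.84 m.
Σ(b_i/K_i) = 10.6/2420 + 13.4/0.434 + 5.84/0.206 = 59.23 d.
K_eq = L / Σ(b_i/K_i) = 29.84 / 59.23 = 0.5038 m/day.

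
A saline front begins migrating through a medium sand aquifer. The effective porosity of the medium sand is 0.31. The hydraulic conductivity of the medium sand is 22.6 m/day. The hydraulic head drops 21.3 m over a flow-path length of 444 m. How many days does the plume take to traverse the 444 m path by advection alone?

Hydraulic gradient i = Δh / L = 21.3 / 444 = 0.04797.
Darcy flux q = K · i = 22.60 × 0.04797 = 1.084 m/day.
Seepage velocity v = q / n_e = 1.084 / 0.31 = 3.497 m/day.
Travel time t = L / v = 444 / 3.497 = 127.0 days.

127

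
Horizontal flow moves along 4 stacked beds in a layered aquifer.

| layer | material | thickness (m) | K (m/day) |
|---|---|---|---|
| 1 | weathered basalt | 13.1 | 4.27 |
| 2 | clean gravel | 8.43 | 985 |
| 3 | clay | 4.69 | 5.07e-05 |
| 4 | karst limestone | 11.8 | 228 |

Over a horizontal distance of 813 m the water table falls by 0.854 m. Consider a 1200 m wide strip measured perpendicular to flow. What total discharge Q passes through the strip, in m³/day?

13900

Flow is parallel to layering, so each bed carries its own Darcy discharge and the transmissivities add.
Σ(K_i·b_i) = 4.27×13.1 + 985×8.43 + 5.07e-05×4.69 + 228×11.8 = 11050 m²/day.
Hydraulic gradient i = Δh / L = 0.854 / 813 = 0.001050.
Q = Σ(K_i·b_i) · W · i = 11050 × 1200 × 0.001050 = 13929 m³/day.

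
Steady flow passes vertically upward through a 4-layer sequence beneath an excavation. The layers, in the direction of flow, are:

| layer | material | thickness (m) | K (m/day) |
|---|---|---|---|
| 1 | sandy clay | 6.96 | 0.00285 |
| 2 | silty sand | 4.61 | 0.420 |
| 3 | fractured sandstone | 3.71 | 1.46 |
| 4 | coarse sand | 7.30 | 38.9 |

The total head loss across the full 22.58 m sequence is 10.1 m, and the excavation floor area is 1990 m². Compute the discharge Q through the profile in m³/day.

8.18

Flow is perpendicular to layering, so the layers act in series and the equivalent K is the thickness-weighted harmonic mean.
Total thickness L = 6.96 + 4.61 + 3.71 + 7.30 = 22.58 m.
Σ(b_i/K_i) = 6.96/0.00285 + 4.61/0.420 + 3.71/1.46 + 7.30/38.9 = 2456 d.
K_eq = L / Σ(b_i/K_i) = 22.58 / 2456 = 0.009195 m/day.
Q = K_eq · A · (Δh/L) = 0.009195 × 1990 × (10.1/22.58) = 8.184 m³/day.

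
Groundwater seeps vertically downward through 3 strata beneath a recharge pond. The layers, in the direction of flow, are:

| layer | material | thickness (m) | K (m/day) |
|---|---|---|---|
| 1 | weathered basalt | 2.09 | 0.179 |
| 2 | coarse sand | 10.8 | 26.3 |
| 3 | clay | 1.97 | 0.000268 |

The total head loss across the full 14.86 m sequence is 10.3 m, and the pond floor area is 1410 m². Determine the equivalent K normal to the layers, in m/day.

Flow is perpendicular to layering, so the layers act in series and the equivalent K is the thickness-weighted harmonic mean.
Total thickness L = 2.09 + 10.8 + 1.97 = 14.86 m.
Σ(b_i/K_i) = 2.09/0.179 + 10.8/26.3 + 1.97/0.000268 = 7363 d.
K_eq = L / Σ(b_i/K_i) = 14.86 / 7363 = 0.002018 m/day.

0.00202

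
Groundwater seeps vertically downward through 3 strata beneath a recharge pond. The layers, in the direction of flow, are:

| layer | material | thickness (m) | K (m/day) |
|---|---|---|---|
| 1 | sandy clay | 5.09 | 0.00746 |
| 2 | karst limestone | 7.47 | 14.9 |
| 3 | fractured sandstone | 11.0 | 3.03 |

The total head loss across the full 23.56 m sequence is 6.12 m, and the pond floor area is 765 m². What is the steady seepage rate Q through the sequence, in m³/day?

6.82

Flow is perpendicular to layering, so the layers act in series and the equivalent K is the thickness-weighted harmonic mean.
Total thickness L = 5.09 + 7.47 + 11.0 = 23.56 m.
Σ(b_i/K_i) = 5.09/0.00746 + 7.47/14.9 + 11.0/3.03 = 686.4 d.
K_eq = L / Σ(b_i/K_i) = 23.56 / 686.4 = 0.03432 m/day.
Q = K_eq · A · (Δh/L) = 0.03432 × 765 × (6.12/23.56) = 6.820 m³/day.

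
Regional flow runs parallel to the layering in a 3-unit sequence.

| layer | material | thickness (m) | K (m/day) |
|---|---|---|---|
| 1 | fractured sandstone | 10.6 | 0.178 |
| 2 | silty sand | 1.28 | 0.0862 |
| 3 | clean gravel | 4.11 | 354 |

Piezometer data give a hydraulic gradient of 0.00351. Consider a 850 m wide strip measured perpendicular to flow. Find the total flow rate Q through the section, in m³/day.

Flow is parallel to layering, so each bed carries its own Darcy discharge and the transmissivities add.
Σ(K_i·b_i) = 0.178×10.6 + 0.0862×1.28 + 354×4.11 = 1457 m²/day.
Hydraulic gradient i = 0.00351.
Q = Σ(K_i·b_i) · W · i = 1457 × 850 × 0.003510 = 4347 m³/day.

4350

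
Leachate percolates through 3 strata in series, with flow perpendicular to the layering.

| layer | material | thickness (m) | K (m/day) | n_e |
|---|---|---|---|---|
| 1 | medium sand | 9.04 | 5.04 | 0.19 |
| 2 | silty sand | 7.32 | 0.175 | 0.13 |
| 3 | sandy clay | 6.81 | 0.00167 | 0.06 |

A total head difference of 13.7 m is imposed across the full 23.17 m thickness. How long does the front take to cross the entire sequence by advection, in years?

2.54

With flow normal to the layers, continuity requires the same specific discharge q through every layer.
Σ(b_i/K_i) = 9.04/5.04 + 7.32/0.175 + 6.81/0.00167 = 4121 d.
q = Δh / Σ(b_i/K_i) = 13.7 / 4121 = 0.003324 m/day.
In each layer the seepage velocity is v_i = q/n_i, so the layer transit time is t_i = b_i·n_i / q:
  layer 1 (medium sand): t_1 = 9.04 × 0.19 / 0.003324 = 516.7 d
  layer 2 (silty sand): t_2 = 7.32 × 0.13 / 0.003324 = 286.3 d
  layer 3 (sandy clay): t_3 = 6.81 × 0.06 / 0.003324 = 122.9 d
Total t = Σ t_i = 925.9 days = 2.535 years.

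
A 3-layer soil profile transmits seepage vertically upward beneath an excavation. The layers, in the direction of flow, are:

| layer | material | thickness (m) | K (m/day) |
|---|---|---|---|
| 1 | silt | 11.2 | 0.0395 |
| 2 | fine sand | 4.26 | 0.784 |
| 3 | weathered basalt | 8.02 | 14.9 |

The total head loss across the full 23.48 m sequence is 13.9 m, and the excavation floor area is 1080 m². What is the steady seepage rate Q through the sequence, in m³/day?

Flow is perpendicular to layering, so the layers act in series and the equivalent K is the thickness-weighted harmonic mean.
Total thickness L = 11.2 + 4.26 + 8.02 = 23.48 m.
Σ(b_i/K_i) = 11.2/0.0395 + 4.26/0.784 + 8.02/14.9 = 289.5 d.
K_eq = L / Σ(b_i/K_i) = 23.48 / 289.5 = 0.08110 m/day.
Q = K_eq · A · (Δh/L) = 0.08110 × 1080 × (13.9/23.48) = 51.85 m³/day.

51.9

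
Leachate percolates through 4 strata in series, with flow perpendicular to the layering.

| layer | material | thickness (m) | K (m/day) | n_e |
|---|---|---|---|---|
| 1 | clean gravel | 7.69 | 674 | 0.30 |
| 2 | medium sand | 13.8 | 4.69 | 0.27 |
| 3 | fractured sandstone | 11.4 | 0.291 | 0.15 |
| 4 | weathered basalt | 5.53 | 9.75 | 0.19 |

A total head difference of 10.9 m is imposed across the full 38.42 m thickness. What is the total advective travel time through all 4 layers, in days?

With flow normal to the layers, continuity requires the same specific discharge q through every layer.
Σ(b_i/K_i) = 7.69/674 + 13.8/4.69 + 11.4/0.291 + 5.53/9.75 = 42.70 d.
q = Δh / Σ(b_i/K_i) = 10.9 / 42.70 = 0.2553 m/day.
In each layer the seepage velocity is v_i = q/n_i, so the layer transit time is t_i = b_i·n_i / q:
  layer 1 (clean gravel): t_1 = 7.69 × 0.30 / 0.2553 = 9.037 d
  layer 2 (medium sand): t_2 = 13.8 × 0.27 / 0.2553 = 14.60 d
  layer 3 (fractured sandstone): t_3 = 11.4 × 0.15 / 0.2553 = 6.698 d
  layer 4 (weathered basalt): t_4 = 5.53 × 0.19 / 0.2553 = 4.116 d
Total t = Σ t_i = 34.45 days.

34.4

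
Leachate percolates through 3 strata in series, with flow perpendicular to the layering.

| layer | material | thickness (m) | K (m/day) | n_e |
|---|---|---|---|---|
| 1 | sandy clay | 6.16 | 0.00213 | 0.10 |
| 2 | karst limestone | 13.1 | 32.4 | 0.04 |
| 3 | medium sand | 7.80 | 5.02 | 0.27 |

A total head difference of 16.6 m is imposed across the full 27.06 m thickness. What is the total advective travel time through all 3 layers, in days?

With flow normal to the layers, continuity requires the same specific discharge q through every layer.
Σ(b_i/K_i) = 6.16/0.00213 + 13.1/32.4 + 7.80/5.02 = 2894 d.
q = Δh / Σ(b_i/K_i) = 16.6 / 2894 = 0.005736 m/day.
In each layer the seepage velocity is v_i = q/n_i, so the layer transit time is t_i = b_i·n_i / q:
  layer 1 (sandy clay): t_1 = 6.16 × 0.10 / 0.005736 = 107.4 d
  layer 2 (karst limestone): t_2 = 13.1 × 0.04 / 0.005736 = 91.35 d
  layer 3 (medium sand): t_3 = 7.80 × 0.27 / 0.005736 = 367.2 d
Total t = Σ t_i = 565.9 days.

566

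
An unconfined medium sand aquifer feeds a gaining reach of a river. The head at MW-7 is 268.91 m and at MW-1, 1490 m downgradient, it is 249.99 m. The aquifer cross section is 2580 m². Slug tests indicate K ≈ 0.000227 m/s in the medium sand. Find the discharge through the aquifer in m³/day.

Convert K: 0.000227 m/s × 86400 = 19.61 m/day.
Hydraulic gradient i = (268.91 − 249.99) / 1490 = 18.92 / 1490 = 0.01270.
Darcy's law: Q = K · A · i = 19.61 × 2580 × 0.01270 = 642.5 m³/day.

643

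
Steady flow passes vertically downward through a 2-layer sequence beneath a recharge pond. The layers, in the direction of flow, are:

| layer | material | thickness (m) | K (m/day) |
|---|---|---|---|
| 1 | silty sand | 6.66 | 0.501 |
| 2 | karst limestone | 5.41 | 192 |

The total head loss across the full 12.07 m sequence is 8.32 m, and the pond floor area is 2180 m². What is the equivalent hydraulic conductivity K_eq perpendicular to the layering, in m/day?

Flow is perpendicular to layering, so the layers act in series and the equivalent K is the thickness-weighted harmonic mean.
Total thickness L = 6.66 + 5.41 = 12.07 m.
Σ(b_i/K_i) = 6.66/0.501 + 5.41/192 = 13.32 d.
K_eq = L / Σ(b_i/K_i) = 12.07 / 13.32 = 0.9060 m/day.

0.906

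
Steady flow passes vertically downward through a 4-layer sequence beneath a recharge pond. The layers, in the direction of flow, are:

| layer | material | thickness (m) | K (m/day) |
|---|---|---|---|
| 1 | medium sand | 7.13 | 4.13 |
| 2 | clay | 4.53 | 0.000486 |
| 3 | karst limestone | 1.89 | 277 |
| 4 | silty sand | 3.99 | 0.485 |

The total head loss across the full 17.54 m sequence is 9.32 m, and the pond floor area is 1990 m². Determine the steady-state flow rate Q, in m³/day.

1.99

Flow is perpendicular to layering, so the layers act in series and the equivalent K is the thickness-weighted harmonic mean.
Total thickness L = 7.13 + 4.53 + 1.89 + 3.99 = 17.54 m.
Σ(b_i/K_i) = 7.13/4.13 + 4.53/0.000486 + 1.89/277 + 3.99/0.485 = 9331 d.
K_eq = L / Σ(b_i/K_i) = 17.54 / 9331 = 0.001880 m/day.
Q = K_eq · A · (Δh/L) = 0.001880 × 1990 × (9.32/17.54) = 1.988 m³/day.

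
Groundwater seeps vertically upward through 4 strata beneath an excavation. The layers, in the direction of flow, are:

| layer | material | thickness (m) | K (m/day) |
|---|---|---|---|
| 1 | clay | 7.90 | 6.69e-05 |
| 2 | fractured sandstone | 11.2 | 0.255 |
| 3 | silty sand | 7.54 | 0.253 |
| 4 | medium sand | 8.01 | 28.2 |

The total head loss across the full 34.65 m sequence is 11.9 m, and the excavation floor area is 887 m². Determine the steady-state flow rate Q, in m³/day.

0.0893

Flow is perpendicular to layering, so the layers act in series and the equivalent K is the thickness-weighted harmonic mean.
Total thickness L = 7.90 + 11.2 + 7.54 + 8.01 = 34.65 m.
Σ(b_i/K_i) = 7.90/6.69e-05 + 11.2/0.255 + 7.54/0.253 + 8.01/28.2 = 1.182e+05 d.
K_eq = L / Σ(b_i/K_i) = 34.65 / 1.182e+05 = 0.0002932 m/day.
Q = K_eq · A · (Δh/L) = 0.0002932 × 887 × (11.9/34.65) = 0.08933 m³/day.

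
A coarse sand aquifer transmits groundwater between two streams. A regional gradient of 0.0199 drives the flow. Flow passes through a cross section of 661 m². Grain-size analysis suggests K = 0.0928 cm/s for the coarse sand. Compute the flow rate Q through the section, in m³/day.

1050

Convert K: 0.0928 cm/s × 864 = 80.18 m/day.
Hydraulic gradient i = 0.0199.
Darcy's law: Q = K · A · i = 80.18 × 661.0 × 0.01990 = 1055 m³/day.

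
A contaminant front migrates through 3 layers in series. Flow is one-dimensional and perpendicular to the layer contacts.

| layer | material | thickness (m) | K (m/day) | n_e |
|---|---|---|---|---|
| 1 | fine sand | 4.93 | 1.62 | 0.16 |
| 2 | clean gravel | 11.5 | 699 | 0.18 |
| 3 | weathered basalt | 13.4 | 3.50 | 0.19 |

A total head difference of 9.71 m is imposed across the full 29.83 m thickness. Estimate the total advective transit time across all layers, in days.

3.83

With flow normal to the layers, continuity requires the same specific discharge q through every layer.
Σ(b_i/K_i) = 4.93/1.62 + 11.5/699 + 13.4/3.50 = 6.888 d.
q = Δh / Σ(b_i/K_i) = 9.71 / 6.888 = 1.410 m/day.
In each layer the seepage velocity is v_i = q/n_i, so the layer transit time is t_i = b_i·n_i / q:
  layer 1 (fine sand): t_1 = 4.93 × 0.16 / 1.410 = 0.5596 d
  layer 2 (clean gravel): t_2 = 11.5 × 0.18 / 1.410 = 1.468 d
  layer 3 (weathered basalt): t_3 = 13.4 × 0.19 / 1.410 = 1.806 d
Total t = Σ t_i = 3.834 days.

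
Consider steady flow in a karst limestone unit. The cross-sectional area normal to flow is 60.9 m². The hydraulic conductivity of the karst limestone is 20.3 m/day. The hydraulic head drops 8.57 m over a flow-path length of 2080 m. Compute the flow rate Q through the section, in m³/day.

Hydraulic gradient i = Δh / L = 8.57 / 2080 = 0.004120.
Darcy's law: Q = K · A · i = 20.30 × 60.90 × 0.004120 = 5.094 m³/day.

5.09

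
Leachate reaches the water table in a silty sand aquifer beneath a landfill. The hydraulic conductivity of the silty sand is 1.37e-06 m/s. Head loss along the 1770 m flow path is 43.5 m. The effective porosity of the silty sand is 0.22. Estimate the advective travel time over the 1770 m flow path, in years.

Convert K: 1.37e-06 m/s × 86400 = 0.1184 m/day.
Hydraulic gradient i = Δh / L = 43.5 / 1770 = 0.02458.
Darcy flux q = K · i = 0.1184 × 0.02458 = 0.002909 m/day.
Seepage velocity v = q / n_e = 0.002909 / 0.22 = 0.01322 m/day.
Travel time t = L / v = 1770 / 0.01322 = 1.339e+05 days = 366.5 years.

366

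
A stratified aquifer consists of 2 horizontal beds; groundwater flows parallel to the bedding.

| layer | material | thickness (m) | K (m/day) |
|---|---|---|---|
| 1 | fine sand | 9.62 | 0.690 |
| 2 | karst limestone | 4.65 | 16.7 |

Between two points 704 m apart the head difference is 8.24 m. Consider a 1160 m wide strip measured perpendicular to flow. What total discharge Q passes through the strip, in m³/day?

Flow is parallel to layering, so each bed carries its own Darcy discharge and the transmissivities add.
Σ(K_i·b_i) = 0.690×9.62 + 16.7×4.65 = 84.29 m²/day.
Hydraulic gradient i = Δh / L = 8.24 / 704 = 0.01170.
Q = Σ(K_i·b_i) · W · i = 84.29 × 1160 × 0.01170 = 1144 m³/day.

1140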